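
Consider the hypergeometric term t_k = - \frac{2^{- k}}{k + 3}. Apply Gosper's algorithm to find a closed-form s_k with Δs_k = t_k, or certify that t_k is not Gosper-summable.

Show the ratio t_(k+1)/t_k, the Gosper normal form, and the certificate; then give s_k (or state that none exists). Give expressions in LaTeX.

Ratio r(k) = (k + 3)/(2*(k + 4)).
Factor: A=k/2 + 3/2; B=k + 4; C=1.
Solve (k/2 + 3/2)·f(k+1) − (k + 3)·f(k) = 1.
deg f ≤ -1 (via 1,1,0).
Bound -1 < 0, so the key equation has no polynomial solution.

no hypergeometric antidifference exists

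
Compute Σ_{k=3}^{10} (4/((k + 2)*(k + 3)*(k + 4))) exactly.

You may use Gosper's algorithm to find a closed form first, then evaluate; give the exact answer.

Compute t_(k+1)/t_k: get (k + 2)/(k + 5).
Gosper form: A/B · C(k+1)/C(k) with A=k + 2, B=k + 5, C=1.
Set up (k + 2)·f(k+1) − (k + 4)·f(k) − (1) = 0.
Bound: deg f ≤ 2.
A polynomial solution: f(k) = k*(k + 5)/12.
Get s_k = R·t_k = k*(k + 5)/(3*(k + 2)*(k + 3)) with R(k) = B(k−1)f(k)/C(k) = k*(k + 4)*(k + 5)/12.
Check: Δs_k = 4/(k**3 + 9*k**2 + 26*k + 24). ✓
Telescoping: Σ = s_(11) − s_(3) = 88/273 − (4/15) = 76/1365.

Σ = 76/1365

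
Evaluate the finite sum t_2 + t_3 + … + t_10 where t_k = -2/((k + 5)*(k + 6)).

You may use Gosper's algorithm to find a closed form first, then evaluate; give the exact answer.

Σ = -9/56

r(k) = (k + 5)/(k + 7) after simplifying.
A = k + 5, B = k + 7, C = 1.
Set up (k + 5)·f(k+1) − (k + 6)·f(k) − (1) = 0.
From deg A=1, deg B=1, deg C=0: d=1.
Coefficient equations give f(k) = k/5.
Certificate R = B(k−1)f/C = k*(k + 6)/5 gives s_k = -2*k/(5*k + 25).
Check: Δs_k = -2/(k**2 + 11*k + 30). ✓
Sum = s_(11) − s_(2); s_(11) = -11/40, s_(2) = -4/35 ⇒ -9/56.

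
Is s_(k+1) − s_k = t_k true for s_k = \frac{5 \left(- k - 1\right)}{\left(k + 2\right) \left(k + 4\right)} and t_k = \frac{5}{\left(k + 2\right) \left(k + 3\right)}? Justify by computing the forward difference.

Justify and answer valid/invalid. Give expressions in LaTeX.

s_(k+1) = 5*(-k - 2)/((k + 3)*(k + 5))
s_(k+1) − s_k = 5*(k**2 + 3*k - 1)/(k**4 + 14*k**3 + 71*k**2 + 154*k + 120)
(s_(k+1) − s_k) − t_k = 15*(-2*k - 7)/(k**4 + 14*k**3 + 71*k**2 + 154*k + 120)

Invalid: residual \frac{15 \left(- 2 k - 7\right)}{k^{4} + 14 k^{3} + 71 k^{2} + 154 k + 120} ≠ 0.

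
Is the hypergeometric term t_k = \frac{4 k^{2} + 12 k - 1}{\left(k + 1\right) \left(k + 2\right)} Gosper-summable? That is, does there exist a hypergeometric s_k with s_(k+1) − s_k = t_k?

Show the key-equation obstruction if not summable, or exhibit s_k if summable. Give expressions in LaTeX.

Yes. s_k = \frac{k \left(4 k - 5\right)}{k + 1}.

Compute t_(k+1)/t_k: get (k + 1)*(12*k + 4*(k + 1)**2 + 11)/((k + 3)*(4*k**2 + 12*k - 1)).
A = k + 1, B = k + 3, C = k**2 + 3*k - 1/4.
Set up (k + 1)·f(k+1) − (k + 2)·f(k) − (k**2 + 3*k - 1/4) = 0.
d = 2 from the (1,1,2) case.
Coefficient equations give f(k) = k*(4*k - 5)/4.
R(k) = B(k−1)·f(k)/C(k) = k*(k + 2)*(4*k - 5)/(4*k**2 + 12*k - 1); s_k = R·t_k = k*(4*k - 5)/(k + 1).
s_(k+1) − s_k = (4*k**2 + 12*k - 1)/(k**2 + 3*k + 2) = t_k.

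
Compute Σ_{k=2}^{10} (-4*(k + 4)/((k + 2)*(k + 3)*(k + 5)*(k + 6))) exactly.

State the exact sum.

t_(k+1)/t_k = (k + 2)*(k + 5)**2/((k + 4)**2*(k + 7)).
Factor: A=k + 2; B=k + 7; C=k**2 + 8*k + 16.
f must satisfy (k + 2)·f(k+1) − (k + 6)·f(k) = k**2 + 8*k + 16.
deg f ≤ 4 (via 1,1,2).
Match coefficients ⇒ f(k) = k*(k + 3)*(k + 4)*(k + 7)/20.
So s_k = (B(k−1)f/C)·t_k = (k*(k + 3)*(k + 6)*(k + 7)/(20*(k + 4)))·t_k = k*(-k - 7)/(5*(k**2 + 7*k + 10)).
Verify: 4*(-k - 4)/(k**4 + 16*k**3 + 91*k**2 + 216*k + 180) matches t_k.
Sum = s_(11) − s_(2); s_(11) = -99/520, s_(2) = -9/70 ⇒ -45/728.

Σ = -45/728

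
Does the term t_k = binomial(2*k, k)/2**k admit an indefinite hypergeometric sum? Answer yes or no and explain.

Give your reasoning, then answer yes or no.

Step 1: r(k) = (2*k + 1)/(k + 1).
Take A(k)=2*k + 1, B(k)=k + 1, C(k)=1.
Solve (2*k + 1)·f(k+1) − (k)·f(k) = 1.
Bound: deg f ≤ -1.
deg f ≤ -1 is impossible — no certificate.

No — t_k has no hypergeometric antidifference.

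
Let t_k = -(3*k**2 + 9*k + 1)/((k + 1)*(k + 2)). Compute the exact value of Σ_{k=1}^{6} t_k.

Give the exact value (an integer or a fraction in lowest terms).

Σ = -129/8

t_(k+1)/t_k = (k + 1)*(9*k + 3*(k + 1)**2 + 10)/((k + 3)*(3*k**2 + 9*k + 1)).
Take A(k)=k + 1, B(k)=k + 3, C(k)=k**2 + 3*k + 1/3.
Set up (k + 1)·f(k+1) − (k + 2)·f(k) − (k**2 + 3*k + 1/3) = 0.
From deg A=1, deg B=1, deg C=2: d=2.
A polynomial solution: f(k) = k*(3*k - 2)/3.
Get s_k = R·t_k = k*(2 - 3*k)/(k + 1) with R(k) = B(k−1)f(k)/C(k) = k*(k + 2)*(3*k - 2)/(3*k**2 + 9*k + 1).
Check: Δs_k = (-3*k**2 - 9*k - 1)/(k**2 + 3*k + 2). ✓
Sum = s_(7) − s_(1); s_(7) = -133/8, s_(1) = -1/2 ⇒ -129/8.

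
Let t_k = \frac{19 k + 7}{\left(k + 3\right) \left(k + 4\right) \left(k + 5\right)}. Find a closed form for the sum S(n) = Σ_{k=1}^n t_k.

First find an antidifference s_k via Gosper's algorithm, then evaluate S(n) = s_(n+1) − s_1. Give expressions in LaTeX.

S(n) = \frac{n \left(51 n + 79\right)}{20 \left(n^{2} + 9 n + 20\right)}

t_(k+1)/t_k = (k + 3)*(19*k + 26)/((k + 6)*(19*k + 7)).
A = k + 3, B = k + 6, C = k + 7/19.
Key eq: (k + 3)·f(k+1) = (k + 5)·f(k) + (k + 7/19).
d = 2 from the (1,1,1) case.
Coefficient equations give f(k) = k*(8*k - 1)/57.
R(k) = B(k−1)·f(k)/C(k) = k*(k + 5)*(8*k - 1)/(3*(19*k + 7)); s_k = R·t_k = k*(8*k - 1)/(3*(k + 3)*(k + 4)).
Verify: (19*k + 7)/(k**3 + 12*k**2 + 47*k + 60) matches t_k.
Telescope: S(n) = s_(n+1) − s_(1) = (8*n**2 + 15*n + 7)/(3*(n**2 + 9*n + 20)) − (7/60) = n*(51*n + 79)/(20*(n**2 + 9*n + 20)).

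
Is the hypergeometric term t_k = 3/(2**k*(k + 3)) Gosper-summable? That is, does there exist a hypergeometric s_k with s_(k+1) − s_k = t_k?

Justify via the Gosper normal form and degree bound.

No — key equation has no polynomial f.

Step 1: r(k) = (k + 3)/(2*(k + 4)).
So A=k/2 + 3/2 and B=k + 4, with C=1.
Need (k/2 + 3/2)·f(k+1) − (k + 3)·f(k) = 1.
deg f ≤ -1 (via 1,1,0).
deg f ≤ -1 is impossible — no certificate.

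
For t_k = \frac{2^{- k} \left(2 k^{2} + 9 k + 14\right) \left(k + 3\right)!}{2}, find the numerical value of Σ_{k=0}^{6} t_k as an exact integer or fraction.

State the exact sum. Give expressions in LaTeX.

t_(k+1)/t_k = (k + 4)*(9*k + 2*(k + 1)**2 + 23)/(2*(2*k**2 + 9*k + 14)).
So A=k/2 + 2 and B=1, with C=k**2 + 9*k/2 + 7.
Solve (k/2 + 2)·f(k+1) − (1)·f(k) = k**2 + 9*k/2 + 7.
From deg A=1, deg B=0, deg C=2: d=1.
A polynomial solution: f(k) = 2*k + 3.
Get s_k = R·t_k = (2*k + 3)*factorial(k + 3)/2**k with R(k) = B(k−1)f(k)/C(k) = 2*(2*k + 3)/(2*k**2 + 9*k + 14).
Δs = (2*k**2 + 9*k + 14)*factorial(k + 3)/(2*2**k), as required.
Evaluate s at k=7 and k=0: 481950 and 18; difference 481932.

Σ = 481932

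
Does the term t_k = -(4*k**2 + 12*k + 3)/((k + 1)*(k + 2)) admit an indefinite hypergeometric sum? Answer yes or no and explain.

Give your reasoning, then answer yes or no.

Yes. s_k = k*(1 - 4*k)/(k + 1).

r(k) = (k + 1)*(12*k + 4*(k + 1)**2 + 15)/((k + 3)*(4*k**2 + 12*k + 3)) after simplifying.
A = k + 1, B = k + 3, C = k**2 + 3*k + 3/4.
Solve (k + 1)·f(k+1) − (k + 2)·f(k) = k**2 + 3*k + 3/4.
d = 2 from the (1,1,2) case.
Solve for f: f(k) = k*(4*k - 1)/4 (degree 2 ≤ 2).
R(k) = B(k−1)·f(k)/C(k) = k*(k + 2)*(4*k - 1)/(4*k**2 + 12*k + 3); s_k = R·t_k = k*(1 - 4*k)/(k + 1).
s_(k+1) − s_k = (-4*k**2 - 12*k - 3)/(k**2 + 3*k + 2) = t_k.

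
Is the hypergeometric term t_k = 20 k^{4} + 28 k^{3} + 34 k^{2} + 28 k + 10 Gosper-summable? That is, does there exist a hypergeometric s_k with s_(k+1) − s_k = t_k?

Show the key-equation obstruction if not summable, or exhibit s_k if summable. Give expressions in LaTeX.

Ratio r(k) = (10*k**4 + 54*k**3 + 119*k**2 + 130*k + 60)/(10*k**4 + 14*k**3 + 17*k**2 + 14*k + 5).
Gosper form: A/B · C(k+1)/C(k) with A=1, B=1, C=k**4 + 7*k**3/5 + 17*k**2/10 + 7*k/5 + 1/2.
f must satisfy (1)·f(k+1) − (1)·f(k) = k**4 + 7*k**3/5 + 17*k**2/10 + 7*k/5 + 1/2.
Bound: deg f ≤ 5.
Match coefficients ⇒ f(k) = k*(4*k**4 - 3*k**3 + 4*k**2 + 4*k + 1)/20.
R(k) = B(k−1)·f(k)/C(k) = k*(4*k**4 - 3*k**3 + 4*k**2 + 4*k + 1)/(2*(10*k**4 + 14*k**3 + 17*k**2 + 14*k + 5)); s_k = R·t_k = k*(4*k**4 - 3*k**3 + 4*k**2 + 4*k + 1).
Verify: 20*k**4 + 28*k**3 + 34*k**2 + 28*k + 10 matches t_k.

Yes. s_k = k \left(4 k^{4} - 3 k^{3} + 4 k^{2} + 4 k + 1\right).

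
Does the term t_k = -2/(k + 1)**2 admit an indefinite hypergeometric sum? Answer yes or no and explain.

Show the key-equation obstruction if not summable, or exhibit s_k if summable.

t_(k+1)/t_k = (k + 1)**2/(k + 2)**2.
Factor: A=k**2 + 2*k + 1; B=k**2 + 4*k + 4; C=1.
Key eq: (k**2 + 2*k + 1)·f(k+1) = (k**2 + 2*k + 1)·f(k) + (1).
Degrees (2,2,0) ⇒ d ≤ 0.
Write f(k) = c0. Then LHS − RHS = -1, requiring -1 = 0: contradictory. No certificate.

No — the linear system for f has no solution.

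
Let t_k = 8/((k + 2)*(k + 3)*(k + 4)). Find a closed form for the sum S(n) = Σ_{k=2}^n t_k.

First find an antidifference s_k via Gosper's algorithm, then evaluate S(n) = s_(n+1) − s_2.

Step 1: r(k) = (k + 2)/(k + 5).
So A=k + 2 and B=k + 5, with C=1.
f must satisfy (k + 2)·f(k+1) − (k + 4)·f(k) = 1.
deg f ≤ 2 (via 1,1,0).
Solve for f: f(k) = k*(k + 5)/12 (degree 2 ≤ 2).
Then R = B(k−1)f/C = k*(k + 4)*(k + 5)/12, so s_k = R(k)·t_k = 2*k*(k + 5)/(3*(k + 2)*(k + 3)).
Verify: 8/(k**3 + 9*k**2 + 26*k + 24) matches t_k.
Σ_(k=2)^n t_k = s_(n+1) − s_(2) = (2*(n**2 + 7*n + 6)/(3*(n**2 + 7*n + 12))) − (7/15), i.e. (n**2 + 7*n - 8)/(5*(n**2 + 7*n + 12)).

S(n) = (n**2 + 7*n - 8)/(5*(n**2 + 7*n + 12))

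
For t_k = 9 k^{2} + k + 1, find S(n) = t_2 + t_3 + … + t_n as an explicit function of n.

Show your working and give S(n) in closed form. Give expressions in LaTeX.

Ratio r(k) = (k + 9*(k + 1)**2 + 2)/(9*k**2 + k + 1).
Normal form (A,B,C) = (1, 1, k**2 + k/9 + 1/9).
Solve (1)·f(k+1) − (1)·f(k) = k**2 + k/9 + 1/9.
deg f ≤ 3 (via 0,0,2).
A polynomial solution: f(k) = k*(3*k**2 - 4*k + 2)/9.
So s_k = (B(k−1)f/C)·t_k = (k*(3*k**2 - 4*k + 2)/(9*k**2 + k + 1))·t_k = k*(3*k**2 - 4*k + 2).
Verify: 9*k**2 + k + 1 matches t_k.
Telescope: S(n) = s_(n+1) − s_(2) = 3*n**3 + 5*n**2 + 3*n + 1 − (12) = 3*n**3 + 5*n**2 + 3*n - 11.

S(n) = 3 n^{3} + 5 n^{2} + 3 n - 11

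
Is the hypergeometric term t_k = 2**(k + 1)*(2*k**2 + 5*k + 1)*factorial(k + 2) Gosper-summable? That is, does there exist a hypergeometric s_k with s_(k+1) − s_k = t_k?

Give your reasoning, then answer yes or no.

Yes. s_k = 2**(k + 1)*(k - 1)*factorial(k + 2).

r(k) = 2*(2*k**3 + 15*k**2 + 35*k + 24)/(2*k**2 + 5*k + 1) after simplifying.
Normal form (A,B,C) = (2*k + 6, 1, k**2 + 5*k/2 + 1/2).
Solve (2*k + 6)·f(k+1) − (1)·f(k) = k**2 + 5*k/2 + 1/2.
From deg A=1, deg B=0, deg C=2: d=1.
A polynomial solution: f(k) = (k - 1)/2.
Then R = B(k−1)f/C = (k - 1)/(2*k**2 + 5*k + 1), so s_k = R(k)·t_k = 2**(k + 1)*(k - 1)*factorial(k + 2).
Verify: 2**(k + 1)*(2*k**2 + 5*k + 1)*factorial(k + 2) matches t_k.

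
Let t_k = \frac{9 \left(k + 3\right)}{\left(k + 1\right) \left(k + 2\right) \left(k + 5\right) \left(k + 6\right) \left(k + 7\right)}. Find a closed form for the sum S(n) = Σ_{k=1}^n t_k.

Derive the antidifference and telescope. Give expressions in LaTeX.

Step 1: r(k) = (k + 1)*(k + 4)*(k + 5)/((k + 3)**2*(k + 8)).
Gosper form: A/B · C(k+1)/C(k) with A=k + 1, B=k + 8, C=k**3 + 10*k**2 + 33*k + 36.
f must satisfy (k + 1)·f(k+1) − (k + 7)·f(k) = k**3 + 10*k**2 + 33*k + 36.
Degrees (1,1,3) ⇒ d ≤ 6.
Match coefficients ⇒ f(k) = k*(k + 2)*(k + 3)*(k + 4)*(k**2 + 12*k + 41)/90.
So s_k = (B(k−1)f/C)·t_k = (k*(k + 2)*(k + 7)*(k**2 + 12*k + 41)/(90*(k + 3)))·t_k = k*(k**2 + 12*k + 41)/(10*(k**3 + 12*k**2 + 41*k + 30)).
Verify: 9*(k + 3)/(k**5 + 21*k**4 + 163*k**3 + 567*k**2 + 844*k + 420) matches t_k.
Σ_(k=1)^n t_k = s_(n+1) − s_(1) = ((n**3 + 15*n**2 + 68*n + 54)/(10*(n**3 + 15*n**2 + 68*n + 84))) − (9/140), i.e. n*(n**2 + 15*n + 68)/(28*(n**3 + 15*n**2 + 68*n + 84)).

S(n) = \frac{n \left(n^{2} + 15 n + 68\right)}{28 \left(n^{3} + 15 n^{2} + 68 n + 84\right)}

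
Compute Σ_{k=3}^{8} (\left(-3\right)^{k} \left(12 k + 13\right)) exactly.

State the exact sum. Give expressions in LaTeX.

The ratio is 3*(-12*k - 25)/(12*k + 13).
Take A(k)=-3, B(k)=1, C(k)=k + 13/12.
Need (-3)·f(k+1) − (1)·f(k) = k + 13/12.
deg f ≤ 1 (via 0,0,1).
Coefficient equations give f(k) = -(3*k + 1)/12.
R(k) = B(k−1)·f(k)/C(k) = -(3*k + 1)/(12*k + 13); s_k = R·t_k = (-3)**k*(-3*k - 1).
Verify: (-3)**k*(12*k + 13) matches t_k.
Σ_(k=3)^(8) t_k = s_(9) − s_(3) = 551124 − (270) = 550854.

Σ = 550854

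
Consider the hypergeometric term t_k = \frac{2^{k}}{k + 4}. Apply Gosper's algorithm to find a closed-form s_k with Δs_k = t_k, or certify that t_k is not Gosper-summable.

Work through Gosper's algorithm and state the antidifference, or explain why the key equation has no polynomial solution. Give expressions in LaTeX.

no hypergeometric antidifference exists

r(k) = 2*(k + 4)/(k + 5) after simplifying.
Factor: A=2*k + 8; B=k + 5; C=1.
Solve (2*k + 8)·f(k+1) − (k + 4)·f(k) = 1.
d = -1 from the (1,1,0) case.
d = -1 < 0 ⇒ no nonzero polynomial f; not summable.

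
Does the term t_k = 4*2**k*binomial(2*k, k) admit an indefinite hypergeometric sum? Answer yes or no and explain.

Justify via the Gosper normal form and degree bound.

No — negative degree bound, so no certificate f.

Ratio r(k) = 4*(2*k + 1)/(k + 1).
So A=8*k + 4 and B=k + 1, with C=1.
Need (8*k + 4)·f(k+1) − (k)·f(k) = 1.
Degrees (1,1,0) ⇒ d ≤ -1.
Bound -1 < 0, so the key equation has no polynomial solution.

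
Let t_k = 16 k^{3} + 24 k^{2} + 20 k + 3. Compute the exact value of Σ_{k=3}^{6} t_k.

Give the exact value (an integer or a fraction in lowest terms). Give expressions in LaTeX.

Ratio r(k) = (16*k**3 + 72*k**2 + 116*k + 63)/(16*k**3 + 24*k**2 + 20*k + 3).
So A=1 and B=1, with C=k**3 + 3*k**2/2 + 5*k/4 + 3/16.
Set up (1)·f(k+1) − (1)·f(k) − (k**3 + 3*k**2/2 + 5*k/4 + 3/16) = 0.
d = 4 from the (0,0,3) case.
Match coefficients ⇒ f(k) = k*(4*k**3 + 2*k - 3)/16.
Get s_k = R·t_k = k*(4*k**3 + 2*k - 3) with R(k) = B(k−1)f(k)/C(k) = k*(4*k**3 + 2*k - 3)/(16*k**3 + 24*k**2 + 20*k + 3).
Verify: 16*k**3 + 24*k**2 + 20*k + 3 matches t_k.
Σ_(k=3)^(6) t_k = s_(7) − s_(3) = 9681 − (333) = 9348.

Σ = 9348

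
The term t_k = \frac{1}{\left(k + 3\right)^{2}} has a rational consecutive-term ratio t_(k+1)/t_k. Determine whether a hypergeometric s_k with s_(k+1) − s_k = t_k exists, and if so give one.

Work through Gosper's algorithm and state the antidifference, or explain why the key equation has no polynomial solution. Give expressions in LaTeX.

Compute t_(k+1)/t_k: get (k + 3)**2/(k + 4)**2.
A = k**2 + 6*k + 9, B = k**2 + 8*k + 16, C = 1.
Set up (k**2 + 6*k + 9)·f(k+1) − (k**2 + 6*k + 9)·f(k) − (1) = 0.
Degrees (2,2,0) ⇒ d ≤ 0.
Put f(k) = c0: A·f(k+1) − B(k−1)·f(k) − C = -1; need -1 = 0 — inconsistent ⇒ no f, not summable.

no hypergeometric antidifference exists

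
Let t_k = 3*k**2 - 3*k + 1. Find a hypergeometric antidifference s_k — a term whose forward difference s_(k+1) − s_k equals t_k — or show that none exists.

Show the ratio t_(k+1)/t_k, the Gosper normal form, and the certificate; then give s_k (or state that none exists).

The ratio is (3*k**2 + 3*k + 1)/(3*k**2 - 3*k + 1).
Normal form (A,B,C) = (1, 1, k**2 - k + 1/3).
f must satisfy (1)·f(k+1) − (1)·f(k) = k**2 - k + 1/3.
d = 3 from the (0,0,2) case.
Solve for f: f(k) = k*(k**2 - 3*k + 3)/3 (degree 3 ≤ 3).
Then R = B(k−1)f/C = k*(k**2 - 3*k + 3)/(3*k**2 - 3*k + 1), so s_k = R(k)·t_k = k*(k**2 - 3*k + 3).
Verify: 3*k**2 - 3*k + 1 matches t_k.

s_k = k*(k**2 - 3*k + 3)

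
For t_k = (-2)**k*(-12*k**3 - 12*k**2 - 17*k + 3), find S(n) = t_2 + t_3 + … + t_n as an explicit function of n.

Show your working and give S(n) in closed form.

r(k) = 2*(-12*k**3 - 48*k**2 - 77*k - 38)/(12*k**3 + 12*k**2 + 17*k - 3) after simplifying.
Factor: A=-2; B=1; C=k**3 + k**2 + 17*k/12 - 1/4.
Key eq: (-2)·f(k+1) = (1)·f(k) + (k**3 + k**2 + 17*k/12 - 1/4).
Bound: deg f ≤ 3.
A polynomial solution: f(k) = -(k - 1)*(4*k**2 + 3)/12.
So s_k = (B(k−1)f/C)·t_k = (-(k - 1)*(4*k**2 + 3)/(12*k**3 + 12*k**2 + 17*k - 3))·t_k = (-2)**k*(4*k**3 - 4*k**2 + 3*k - 3).
s_(k+1) − s_k = (-2)**k*(-12*k**3 - 12*k**2 - 17*k + 3) = t_k.
Evaluate: s_(n+1) = 2*(-2)**n*n*(-4*n**2 - 8*n - 7); subtract s_(2) = 76 ⇒ S(n) = -8*(-2)**n*n**3 - 16*(-2)**n*n**2 - 14*(-2)**n*n - 76.

S(n) = -8*(-2)**n*n**3 - 16*(-2)**n*n**2 - 14*(-2)**n*n - 76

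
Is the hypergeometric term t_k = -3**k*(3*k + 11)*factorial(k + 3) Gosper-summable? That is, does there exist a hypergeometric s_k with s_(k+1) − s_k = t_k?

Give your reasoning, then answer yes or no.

Yes. s_k = -3**k*factorial(k + 3).

Step 1: r(k) = 3*(k + 4)*(3*k + 14)/(3*k + 11).
A = 3*k + 12, B = 1, C = k + 11/3.
f must satisfy (3*k + 12)·f(k+1) − (1)·f(k) = k + 11/3.
From deg A=1, deg B=0, deg C=1: d=0.
Coefficient equations give f(k) = 1/3.
Then R = B(k−1)f/C = 1/(3*k + 11), so s_k = R(k)·t_k = -3**k*factorial(k + 3).
Δs = -3**k*(3*k + 11)*factorial(k + 3), as required.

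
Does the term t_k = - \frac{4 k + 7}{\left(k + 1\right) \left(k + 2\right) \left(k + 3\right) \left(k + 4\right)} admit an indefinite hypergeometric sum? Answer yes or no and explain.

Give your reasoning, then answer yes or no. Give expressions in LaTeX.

Yes. s_k = \frac{k \left(- k^{2} - 6 k - 7\right)}{2 \left(k + 1\right) \left(k + 2\right) \left(k + 3\right)}.

The ratio is (k + 1)*(4*k + 11)/((k + 5)*(4*k + 7)).
Gosper form: A/B · C(k+1)/C(k) with A=k + 1, B=k + 5, C=k + 7/4.
Solve (k + 1)·f(k+1) − (k + 4)·f(k) = k + 7/4.
From deg A=1, deg B=1, deg C=1: d=3.
Match coefficients ⇒ f(k) = k*(k**2 + 6*k + 7)/8.
Certificate R = B(k−1)f/C = k*(k + 4)*(k**2 + 6*k + 7)/(2*(4*k + 7)) gives s_k = k*(-k**2 - 6*k - 7)/(2*(k + 1)*(k + 2)*(k + 3)).
Verify: (-4*k - 7)/(k**4 + 10*k**3 + 35*k**2 + 50*k + 24) matches t_k.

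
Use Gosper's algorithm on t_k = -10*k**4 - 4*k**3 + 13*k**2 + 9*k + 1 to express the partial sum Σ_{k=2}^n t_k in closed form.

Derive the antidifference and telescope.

Ratio r(k) = (10*k**4 + 44*k**3 + 59*k**2 + 17*k - 9)/(10*k**4 + 4*k**3 - 13*k**2 - 9*k - 1).
Gosper form: A/B · C(k+1)/C(k) with A=1, B=1, C=k**4 + 2*k**3/5 - 13*k**2/10 - 9*k/10 - 1/10.
f must satisfy (1)·f(k+1) − (1)·f(k) = k**4 + 2*k**3/5 - 13*k**2/10 - 9*k/10 - 1/10.
From deg A=0, deg B=0, deg C=4: d=5.
Match coefficients ⇒ f(k) = k*(2*k**4 - 4*k**3 - 3*k**2 + 3*k + 1)/10.
Certificate R = B(k−1)f/C = k*(2*k**4 - 4*k**3 - 3*k**2 + 3*k + 1)/(10*k**4 + 4*k**3 - 13*k**2 - 9*k - 1) gives s_k = k*(-2*k**4 + 4*k**3 + 3*k**2 - 3*k - 1).
Check: Δs_k = -10*k**4 - 4*k**3 + 13*k**2 + 9*k + 1. ✓
Telescope: S(n) = s_(n+1) − s_(2) = -2*n**5 - 6*n**4 - n**3 + 10*n**2 + 8*n + 1 − (10) = -2*n**5 - 6*n**4 - n**3 + 10*n**2 + 8*n - 9.

S(n) = -2*n**5 - 6*n**4 - n**3 + 10*n**2 + 8*n - 9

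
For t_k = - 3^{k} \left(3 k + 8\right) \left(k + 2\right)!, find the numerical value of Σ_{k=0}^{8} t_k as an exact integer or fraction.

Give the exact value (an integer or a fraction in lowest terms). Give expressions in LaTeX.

Σ = -785682374398

Compute t_(k+1)/t_k: get 3*(k + 3)*(3*k + 11)/(3*k + 8).
Factor: A=3*k + 9; B=1; C=k + 8/3.
f must satisfy (3*k + 9)·f(k+1) − (1)·f(k) = k + 8/3.
From deg A=1, deg B=0, deg C=1: d=0.
Solving with deg f ≤ 0: f(k) = 1/3.
So s_k = (B(k−1)f/C)·t_k = (1/(3*k + 8))·t_k = -3**k*factorial(k + 2).
Verify: -3**k*(3*k + 8)*factorial(k + 2) matches t_k.
Evaluate s at k=9 and k=0: -785682374400 and -2; difference -785682374398.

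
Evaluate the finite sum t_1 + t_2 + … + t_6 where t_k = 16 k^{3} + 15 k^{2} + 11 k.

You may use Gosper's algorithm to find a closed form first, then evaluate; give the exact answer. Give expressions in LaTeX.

r(k) = (16*k**3 + 63*k**2 + 89*k + 42)/(k*(16*k**2 + 15*k + 11)) after simplifying.
Factor: A=1; B=1; C=k**3 + 15*k**2/16 + 11*k/16.
Set up (1)·f(k+1) − (1)·f(k) − (k**3 + 15*k**2/16 + 11*k/16) = 0.
d = 4 from the (0,0,3) case.
Solving with deg f ≤ 4: f(k) = k*(k - 1)*(4*k**2 + k + 3)/16.
So s_k = (B(k−1)f/C)·t_k = ((k - 1)*(4*k**2 + k + 3)/(16*k**2 + 15*k + 11))·t_k = k*(4*k**3 - 3*k**2 + 2*k - 3).
Verify: k*(16*k**2 + 15*k + 11) matches t_k.
Sum = s_(7) − s_(1); s_(7) = 8652, s_(1) = 0 ⇒ 8652.

Σ = 8652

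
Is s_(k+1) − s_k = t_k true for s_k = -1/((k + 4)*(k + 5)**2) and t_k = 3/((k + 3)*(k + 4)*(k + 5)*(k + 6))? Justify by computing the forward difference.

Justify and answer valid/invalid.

Invalid: residual 2*(-4*k - 21)/(k**6 + 29*k**5 + 347*k**4 + 2191*k**3 + 7692*k**2 + 14220*k + 10800) ≠ 0.

s_(k+1) = -1/((k + 5)*(k + 6)**2)
s_(k+1) − s_k = (-(k + 4)*(k + 5) + (k + 6)**2)/((k + 4)*(k + 5)**2*(k + 6)**2)
(s_(k+1) − s_k) − t_k = 2*(-4*k - 21)/(k**6 + 29*k**5 + 347*k**4 + 2191*k**3 + 7692*k**2 + 14220*k + 10800)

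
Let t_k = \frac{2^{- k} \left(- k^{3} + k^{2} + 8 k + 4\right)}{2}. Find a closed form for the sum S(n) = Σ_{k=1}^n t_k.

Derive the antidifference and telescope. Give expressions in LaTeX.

S(n) = 2^{- n - 1} n \left(n^{2} + 5 n + 6\right)

r(k) = (k**3/2 + k**2 - 7*k/2 - 6)/(k**3 - k**2 - 8*k - 4) after simplifying.
So A=1/2 and B=1, with C=k**3 - k**2 - 8*k - 4.
Set up (1/2)·f(k+1) − (1)·f(k) − (k**3 - k**2 - 8*k - 4) = 0.
Bound: deg f ≤ 3.
Solving with deg f ≤ 3: f(k) = -2*(k - 1)*(k + 1)*(k + 2).
So s_k = (B(k−1)f/C)·t_k = (-2*(k - 1)*(k + 1)/(k**2 - 3*k - 2))·t_k = (k**3 + 2*k**2 - k - 2)/2**k.
s_(k+1) − s_k = (-k**3 + k**2 + 8*k + 4)/(2*2**k) = t_k.
Telescope: S(n) = s_(n+1) − s_(1) = 2**(-n - 1)*n*(n**2 + 5*n + 6) − (0) = 2**(-n - 1)*n*(n**2 + 5*n + 6).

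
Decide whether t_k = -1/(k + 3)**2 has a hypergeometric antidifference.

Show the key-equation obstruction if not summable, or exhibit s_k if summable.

No; the coefficient equations for f are inconsistent.

t_(k+1)/t_k = (k + 3)**2/(k + 4)**2.
Factor: A=k**2 + 6*k + 9; B=k**2 + 8*k + 16; C=1.
f must satisfy (k**2 + 6*k + 9)·f(k+1) − (k**2 + 6*k + 9)·f(k) = 1.
d = 0 from the (2,2,0) case.
Put f(k) = c0: A·f(k+1) − B(k−1)·f(k) − C = -1; need -1 = 0 — inconsistent ⇒ no f, not summable.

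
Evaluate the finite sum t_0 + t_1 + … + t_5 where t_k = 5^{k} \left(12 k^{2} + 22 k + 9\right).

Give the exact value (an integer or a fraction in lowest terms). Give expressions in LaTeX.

Compute t_(k+1)/t_k: get 5*(12*k**2 + 46*k + 43)/(12*k**2 + 22*k + 9).
So A=5 and B=1, with C=k**2 + 11*k/6 + 3/4.
Solve (5)·f(k+1) − (1)·f(k) = k**2 + 11*k/6 + 3/4.
d = 2 from the (0,0,2) case.
Solving with deg f ≤ 2: f(k) = (3*k**2 - 2*k + 1)/12.
Then R = B(k−1)f/C = (3*k**2 - 2*k + 1)/(12*k**2 + 22*k + 9), so s_k = R(k)·t_k = 5**k*(3*k**2 - 2*k + 1).
s_(k+1) − s_k = 5**k*(12*k**2 + 22*k + 9) = t_k.
Evaluate s at k=6 and k=0: 1515625 and 1; difference 1515624.

Σ = 1515624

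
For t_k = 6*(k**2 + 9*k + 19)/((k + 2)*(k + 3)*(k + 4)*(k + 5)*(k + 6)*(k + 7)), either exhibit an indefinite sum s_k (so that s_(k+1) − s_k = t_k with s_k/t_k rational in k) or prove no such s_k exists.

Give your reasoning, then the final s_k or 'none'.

Step 1: r(k) = (k + 2)*(9*k + (k + 1)**2 + 28)/((k + 8)*(k**2 + 9*k + 19)).
Gosper form: A/B · C(k+1)/C(k) with A=k + 2, B=k + 8, C=k**2 + 9*k + 19.
Key eq: (k + 2)·f(k+1) = (k + 7)·f(k) + (k**2 + 9*k + 19).
From deg A=1, deg B=1, deg C=2: d=5.
Match coefficients ⇒ f(k) = k*(k + 3)*(k + 5)*(k**2 + 12*k + 44)/144.
So s_k = (B(k−1)f/C)·t_k = (k*(k + 3)*(k + 5)*(k + 7)*(k**2 + 12*k + 44)/(144*(k**2 + 9*k + 19)))·t_k = k*(k**2 + 12*k + 44)/(24*(k**3 + 12*k**2 + 44*k + 48)).
s_(k+1) − s_k = 6*(k**2 + 9*k + 19)/(k**6 + 27*k**5 + 295*k**4 + 1665*k**3 + 5104*k**2 + 8028*k + 5040) = t_k.

s_k = k*(k**2 + 12*k + 44)/(24*(k**3 + 12*k**2 + 44*k + 48))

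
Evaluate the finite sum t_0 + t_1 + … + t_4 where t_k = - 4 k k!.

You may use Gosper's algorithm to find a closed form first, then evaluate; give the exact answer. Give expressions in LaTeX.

Σ = -476

Compute t_(k+1)/t_k: get (k + 1)**2/k.
A = k + 1, B = 1, C = k.
Set up (k + 1)·f(k+1) − (1)·f(k) − (k) = 0.
d = 0 from the (1,0,1) case.
Match coefficients ⇒ f(k) = 1.
So s_k = (B(k−1)f/C)·t_k = (1/k)·t_k = -4*factorial(k).
Check: Δs_k = -4*k*factorial(k). ✓
Σ_(k=0)^(4) t_k = s_(5) − s_(0) = -480 − (-4) = -476.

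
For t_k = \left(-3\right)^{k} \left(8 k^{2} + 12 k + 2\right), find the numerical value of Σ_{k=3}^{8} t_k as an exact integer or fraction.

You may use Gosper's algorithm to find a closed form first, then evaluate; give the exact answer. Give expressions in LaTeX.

t_(k+1)/t_k = 3*(-4*k**2 - 14*k - 11)/(4*k**2 + 6*k + 1).
A = -3, B = 1, C = k**2 + 3*k/2 + 1/4.
Set up (-3)·f(k+1) − (1)·f(k) − (k**2 + 3*k/2 + 1/4) = 0.
From deg A=0, deg B=0, deg C=2: d=2.
Solve for f: f(k) = -(2*k**2 - 1)/8 (degree 2 ≤ 2).
Get s_k = R·t_k = (-3)**k*(1 - 2*k**2) with R(k) = B(k−1)f(k)/C(k) = -(2*k**2 - 1)/(2*(4*k**2 + 6*k + 1)).
s_(k+1) − s_k = (-3)**k*(8*k**2 + 12*k + 2) = t_k.
Sum = s_(9) − s_(3); s_(9) = 3168963, s_(3) = 459 ⇒ 3168504.

Σ = 3168504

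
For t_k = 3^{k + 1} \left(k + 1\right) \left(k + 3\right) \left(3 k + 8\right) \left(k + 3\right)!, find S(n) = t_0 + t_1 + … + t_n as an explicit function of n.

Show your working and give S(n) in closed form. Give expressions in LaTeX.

Ratio r(k) = 3*(k + 2)*(k + 4)**2*(3*k + 11)/((k + 1)*(k + 3)*(3*k + 8)).
Normal form (A,B,C) = (3*k + 12, 1, k**3 + 20*k**2/3 + 41*k/3 + 8).
Need (3*k + 12)·f(k+1) − (1)·f(k) = k**3 + 20*k**2/3 + 41*k/3 + 8.
Bound: deg f ≤ 2.
Coefficient equations give f(k) = k*(k + 1)/3.
Get s_k = R·t_k = 3**(k + 1)*k*(k + 1)*factorial(k + 3) with R(k) = B(k−1)f(k)/C(k) = k/((k + 3)*(3*k + 8)).
s_(k+1) − s_k = 3**(k + 1)*(k + 1)*(k + 3)*(3*k + 8)*factorial(k + 3) = t_k.
Σ_(k=0)^n t_k = s_(n+1) − s_(0) = (3**(n + 2)*(n + 1)*(n + 2)*factorial(n + 4)) − (0), i.e. 3**(n + 2)*(n + 1)*(n + 2)*factorial(n + 4).

S(n) = 3^{n + 2} \left(n + 1\right) \left(n + 2\right) \left(n + 4\right)!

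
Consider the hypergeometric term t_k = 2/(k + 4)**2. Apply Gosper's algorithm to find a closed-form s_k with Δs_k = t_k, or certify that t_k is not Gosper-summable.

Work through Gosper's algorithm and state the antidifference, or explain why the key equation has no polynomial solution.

none (Gosper's algorithm certifies no s_k)

Ratio r(k) = (k + 4)**2/(k + 5)**2.
A = k**2 + 8*k + 16, B = k**2 + 10*k + 25, C = 1.
Need (k**2 + 8*k + 16)·f(k+1) − (k**2 + 8*k + 16)·f(k) = 1.
Bound: deg f ≤ 0.
Generic f = c0 gives residual -1; -1 = 0 cannot hold, so t_k is not Gosper-summable.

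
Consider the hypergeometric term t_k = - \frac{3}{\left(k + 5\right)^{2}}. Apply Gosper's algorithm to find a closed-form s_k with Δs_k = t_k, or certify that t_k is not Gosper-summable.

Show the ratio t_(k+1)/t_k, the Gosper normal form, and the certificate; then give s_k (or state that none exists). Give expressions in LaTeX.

no hypergeometric antidifference exists

Ratio r(k) = (k + 5)**2/(k + 6)**2.
Factor: A=k**2 + 10*k + 25; B=k**2 + 12*k + 36; C=1.
Solve (k**2 + 10*k + 25)·f(k+1) − (k**2 + 10*k + 25)·f(k) = 1.
deg f ≤ 0 (via 2,2,0).
f = c0 ⇒ A·f(k+1) − B(k−1)·f(k) − C = -1. The system {-1 = 0} is inconsistent; no antidifference.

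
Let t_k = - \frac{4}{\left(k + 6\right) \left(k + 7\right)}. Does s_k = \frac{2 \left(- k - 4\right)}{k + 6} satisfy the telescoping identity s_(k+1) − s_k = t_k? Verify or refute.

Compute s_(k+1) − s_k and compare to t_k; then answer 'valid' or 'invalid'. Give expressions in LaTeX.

s_(k+1) = 2*(-k - 5)/(k + 7)
s_(k+1) − s_k = -4/(k**2 + 13*k + 42)
(s_(k+1) − s_k) − t_k = 0

valid; difference matches t_k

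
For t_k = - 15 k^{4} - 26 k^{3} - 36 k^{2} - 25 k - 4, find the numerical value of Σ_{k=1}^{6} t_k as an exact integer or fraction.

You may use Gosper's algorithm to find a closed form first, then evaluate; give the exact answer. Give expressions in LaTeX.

Σ = -49416

t_(k+1)/t_k = (15*k**4 + 86*k**3 + 204*k**2 + 235*k + 106)/(15*k**4 + 26*k**3 + 36*k**2 + 25*k + 4).
So A=1 and B=1, with C=k**4 + 26*k**3/15 + 12*k**2/5 + 5*k/3 + 4/15.
f must satisfy (1)·f(k+1) − (1)·f(k) = k**4 + 26*k**3/15 + 12*k**2/5 + 5*k/3 + 4/15.
d = 5 from the (0,0,4) case.
A polynomial solution: f(k) = k*(3*k**4 - k**3 + 4*k**2 + k - 3)/15.
So s_k = (B(k−1)f/C)·t_k = (k*(3*k**4 - k**3 + 4*k**2 + k - 3)/(15*k**4 + 26*k**3 + 36*k**2 + 25*k + 4))·t_k = k*(-3*k**4 + k**3 - 4*k**2 - k + 3).
Verify: -15*k**4 - 26*k**3 - 36*k**2 - 25*k - 4 matches t_k.
Telescoping: Σ = s_(7) − s_(1) = -49420 − (-4) = -49416.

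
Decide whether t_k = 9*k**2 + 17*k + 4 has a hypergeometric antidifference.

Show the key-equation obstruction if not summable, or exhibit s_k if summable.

r(k) = (9*k**2 + 35*k + 30)/(9*k**2 + 17*k + 4) after simplifying.
Gosper form: A/B · C(k+1)/C(k) with A=1, B=1, C=k**2 + 17*k/9 + 4/9.
f must satisfy (1)·f(k+1) − (1)·f(k) = k**2 + 17*k/9 + 4/9.
Bound: deg f ≤ 3.
Match coefficients ⇒ f(k) = k*(3*k**2 + 4*k - 3)/9.
Certificate R = B(k−1)f/C = k*(3*k**2 + 4*k - 3)/(9*k**2 + 17*k + 4) gives s_k = k*(3*k**2 + 4*k - 3).
s_(k+1) − s_k = 9*k**2 + 17*k + 4 = t_k.

Yes. s_k = k*(3*k**2 + 4*k - 3).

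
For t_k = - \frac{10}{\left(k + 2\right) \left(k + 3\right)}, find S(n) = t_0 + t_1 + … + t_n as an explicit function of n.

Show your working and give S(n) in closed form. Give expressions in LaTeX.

S(n) = \frac{5 \left(- n - 1\right)}{n + 3}

t_(k+1)/t_k = (k + 2)/(k + 4).
Normal form (A,B,C) = (k + 2, k + 4, 1).
Solve (k + 2)·f(k+1) − (k + 3)·f(k) = 1.
Degrees (1,1,0) ⇒ d ≤ 1.
Solve for f: f(k) = k/2 (degree 1 ≤ 1).
So s_k = (B(k−1)f/C)·t_k = (k*(k + 3)/2)·t_k = -5*k/(k + 2).
Verify: -10/(k**2 + 5*k + 6) matches t_k.
Evaluate: s_(n+1) = 5*(-n - 1)/(n + 3); subtract s_(0) = 0 ⇒ S(n) = 5*(-n - 1)/(n + 3).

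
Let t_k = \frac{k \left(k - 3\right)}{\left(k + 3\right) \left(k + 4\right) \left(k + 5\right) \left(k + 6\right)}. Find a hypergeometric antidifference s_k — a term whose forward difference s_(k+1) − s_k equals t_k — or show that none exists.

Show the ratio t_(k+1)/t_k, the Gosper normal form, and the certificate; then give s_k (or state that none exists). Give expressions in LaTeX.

s_k = \frac{k \left(k^{2} - 8 k + 7\right)}{20 \left(k + 3\right) \left(k + 4\right) \left(k + 5\right)}

r(k) = (k - 2)*(k + 1)*(k + 3)/(k*(k - 3)*(k + 7)) after simplifying.
A = k + 3, B = k + 7, C = k**2 - 3*k.
Set up (k + 3)·f(k+1) − (k + 6)·f(k) − (k**2 - 3*k) = 0.
deg f ≤ 3 (via 1,1,2).
Solve for f: f(k) = k*(k - 7)*(k - 1)/20 (degree 3 ≤ 3).
So s_k = (B(k−1)f/C)·t_k = ((k - 7)*(k - 1)*(k + 6)/(20*(k - 3)))·t_k = k*(k**2 - 8*k + 7)/(20*(k + 3)*(k + 4)*(k + 5)).
s_(k+1) − s_k = k*(k - 3)/(k**4 + 18*k**3 + 119*k**2 + 342*k + 360) = t_k.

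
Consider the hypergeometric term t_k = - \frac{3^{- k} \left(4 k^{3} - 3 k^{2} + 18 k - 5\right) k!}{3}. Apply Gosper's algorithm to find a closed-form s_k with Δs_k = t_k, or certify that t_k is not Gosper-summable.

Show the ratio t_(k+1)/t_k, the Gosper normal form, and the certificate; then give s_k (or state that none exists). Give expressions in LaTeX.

s_k = - 3^{- k} \left(4 k^{2} - 3 k + 3\right) k!

r(k) = (4*k**4 + 13*k**3 + 33*k**2 + 38*k + 14)/(3*(4*k**3 - 3*k**2 + 18*k - 5)) after simplifying.
Factor: A=k/3 + 1/3; B=1; C=k**3 - 3*k**2/4 + 9*k/2 - 5/4.
Key eq: (k/3 + 1/3)·f(k+1) = (1)·f(k) + (k**3 - 3*k**2/4 + 9*k/2 - 5/4).
From deg A=1, deg B=0, deg C=3: d=2.
Coefficient equations give f(k) = 3*(4*k**2 - 3*k + 3)/4.
Get s_k = R·t_k = -(4*k**2 - 3*k + 3)*factorial(k)/3**k with R(k) = B(k−1)f(k)/C(k) = 3*(4*k**2 - 3*k + 3)/(4*k**3 - 3*k**2 + 18*k - 5).
Check: Δs_k = -(4*k**3 - 3*k**2 + 18*k - 5)*factorial(k)/(3*3**k). ✓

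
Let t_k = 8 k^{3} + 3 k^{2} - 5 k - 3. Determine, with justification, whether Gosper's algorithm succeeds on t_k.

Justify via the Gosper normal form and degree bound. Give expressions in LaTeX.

Ratio r(k) = (8*k**3 + 27*k**2 + 25*k + 3)/(8*k**3 + 3*k**2 - 5*k - 3).
Normal form (A,B,C) = (1, 1, k**3 + 3*k**2/8 - 5*k/8 - 3/8).
Set up (1)·f(k+1) − (1)·f(k) − (k**3 + 3*k**2/8 - 5*k/8 - 3/8) = 0.
deg f ≤ 4 (via 0,0,3).
Solve for f: f(k) = k**2*(k - 2)*(2*k + 1)/8 (degree 4 ≤ 4).
Then R = B(k−1)f/C = k**2*(k - 2)*(2*k + 1)/(8*k**3 + 3*k**2 - 5*k - 3), so s_k = R(k)·t_k = k**2*(2*k**2 - 3*k - 2).
Verify: 8*k**3 + 3*k**2 - 5*k - 3 matches t_k.

Yes. s_k = k^{2} \left(2 k^{2} - 3 k - 2\right).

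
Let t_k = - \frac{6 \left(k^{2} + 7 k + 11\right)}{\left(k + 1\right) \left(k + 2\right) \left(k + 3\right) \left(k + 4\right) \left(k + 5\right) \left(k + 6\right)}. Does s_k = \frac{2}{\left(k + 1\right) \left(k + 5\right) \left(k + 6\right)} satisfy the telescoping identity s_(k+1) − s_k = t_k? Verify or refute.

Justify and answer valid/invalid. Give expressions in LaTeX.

s_(k+1) = 2/((k + 2)*(k + 6)*(k + 7))
s_(k+1) − s_k = 6*(-k - 3)/(k**5 + 21*k**4 + 163*k**3 + 567*k**2 + 844*k + 420)
(s_(k+1) − s_k) − t_k = 6*(4*k**2 + 27*k + 41)/(k**7 + 28*k**6 + 322*k**5 + 1960*k**4 + 6769*k**3 + 13132*k**2 + 13068*k + 5040)

Invalid: residual \frac{6 \left(4 k^{2} + 27 k + 41\right)}{k^{7} + 28 k^{6} + 322 k^{5} + 1960 k^{4} + 6769 k^{3} + 13132 k^{2} + 13068 k + 5040} ≠ 0.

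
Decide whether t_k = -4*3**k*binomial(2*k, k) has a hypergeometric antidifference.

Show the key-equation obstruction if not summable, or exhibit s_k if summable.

Step 1: r(k) = 6*(2*k + 1)/(k + 1).
A = 12*k + 6, B = k + 1, C = 1.
Key eq: (12*k + 6)·f(k+1) = (k)·f(k) + (1).
From deg A=1, deg B=1, deg C=0: d=-1.
Bound -1 < 0, so the key equation has no polynomial solution.

No — negative degree bound, so no certificate f.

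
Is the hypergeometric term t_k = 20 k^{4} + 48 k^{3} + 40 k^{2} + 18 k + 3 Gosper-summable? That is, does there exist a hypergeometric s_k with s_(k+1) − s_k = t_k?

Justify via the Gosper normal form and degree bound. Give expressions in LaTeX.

Step 1: r(k) = (20*k**4 + 128*k**3 + 304*k**2 + 322*k + 129)/(20*k**4 + 48*k**3 + 40*k**2 + 18*k + 3).
Normal form (A,B,C) = (1, 1, k**4 + 12*k**3/5 + 2*k**2 + 9*k/10 + 3/20).
Set up (1)·f(k+1) − (1)·f(k) − (k**4 + 12*k**3/5 + 2*k**2 + 9*k/10 + 3/20) = 0.
Bound: deg f ≤ 5.
Match coefficients ⇒ f(k) = k**2*(2*k - 1)*(2*k**2 + 2*k - 1)/20.
Then R = B(k−1)f/C = k**2*(2*k - 1)*(2*k**2 + 2*k - 1)/(20*k**4 + 48*k**3 + 40*k**2 + 18*k + 3), so s_k = R(k)·t_k = k**2*(4*k**3 + 2*k**2 - 4*k + 1).
Verify: 20*k**4 + 48*k**3 + 40*k**2 + 18*k + 3 matches t_k.

Yes. s_k = k^{2} \left(4 k^{3} + 2 k^{2} - 4 k + 1\right).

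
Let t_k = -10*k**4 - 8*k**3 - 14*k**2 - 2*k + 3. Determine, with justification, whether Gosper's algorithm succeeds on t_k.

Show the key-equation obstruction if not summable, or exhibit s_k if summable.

Yes. s_k = k*(-2*k**4 + 3*k**3 - 4*k**2 + 4*k + 2).

Ratio r(k) = (10*k**4 + 48*k**3 + 98*k**2 + 94*k + 31)/(10*k**4 + 8*k**3 + 14*k**2 + 2*k - 3).
Take A(k)=1, B(k)=1, C(k)=k**4 + 4*k**3/5 + 7*k**2/5 + k/5 - 3/10.
Set up (1)·f(k+1) − (1)·f(k) − (k**4 + 4*k**3/5 + 7*k**2/5 + k/5 - 3/10) = 0.
d = 5 from the (0,0,4) case.
Coefficient equations give f(k) = k*(2*k**4 - 3*k**3 + 4*k**2 - 4*k - 2)/10.
Get s_k = R·t_k = k*(-2*k**4 + 3*k**3 - 4*k**2 + 4*k + 2) with R(k) = B(k−1)f(k)/C(k) = k*(2*k**4 - 3*k**3 + 4*k**2 - 4*k - 2)/(10*k**4 + 8*k**3 + 14*k**2 + 2*k - 3).
Verify: -10*k**4 - 8*k**3 - 14*k**2 - 2*k + 3 matches t_k.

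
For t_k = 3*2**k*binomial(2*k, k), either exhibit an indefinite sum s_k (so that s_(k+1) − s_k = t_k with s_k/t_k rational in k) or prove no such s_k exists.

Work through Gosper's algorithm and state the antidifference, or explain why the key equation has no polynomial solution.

none (Gosper's algorithm certifies no s_k)

The ratio is 4*(2*k + 1)/(k + 1).
Gosper form: A/B · C(k+1)/C(k) with A=8*k + 4, B=k + 1, C=1.
Need (8*k + 4)·f(k+1) − (k)·f(k) = 1.
Bound: deg f ≤ -1.
Bound -1 < 0, so the key equation has no polynomial solution.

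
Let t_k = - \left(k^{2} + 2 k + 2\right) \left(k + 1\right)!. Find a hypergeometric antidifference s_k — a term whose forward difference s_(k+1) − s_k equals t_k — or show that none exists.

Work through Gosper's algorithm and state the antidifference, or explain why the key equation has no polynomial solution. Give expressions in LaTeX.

t_(k+1)/t_k = (k + 2)*(2*k + (k + 1)**2 + 4)/(k**2 + 2*k + 2).
A = k + 2, B = 1, C = k**2 + 2*k + 2.
f must satisfy (k + 2)·f(k+1) − (1)·f(k) = k**2 + 2*k + 2.
d = 1 from the (1,0,2) case.
Solving with deg f ≤ 1: f(k) = k.
So s_k = (B(k−1)f/C)·t_k = (k/(k**2 + 2*k + 2))·t_k = -k*factorial(k + 1).
s_(k+1) − s_k = -(k**2 + 2*k + 2)*factorial(k + 1) = t_k.

s_k = - k \left(k + 1\right)!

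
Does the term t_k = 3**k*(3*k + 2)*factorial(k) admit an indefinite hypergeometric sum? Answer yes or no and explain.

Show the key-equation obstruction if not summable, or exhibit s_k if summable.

Step 1: r(k) = 3*(k + 1)*(3*k + 5)/(3*k + 2).
A = 3*k + 3, B = 1, C = k + 2/3.
f must satisfy (3*k + 3)·f(k+1) − (1)·f(k) = k + 2/3.
Degrees (1,0,1) ⇒ d ≤ 0.
Solve for f: f(k) = 1/3 (degree 0 ≤ 0).
R(k) = B(k−1)·f(k)/C(k) = 1/(3*k + 2); s_k = R·t_k = 3**k*factorial(k).
Verify: 3**k*(3*k + 2)*factorial(k) matches t_k.

Yes. s_k = 3**k*factorial(k).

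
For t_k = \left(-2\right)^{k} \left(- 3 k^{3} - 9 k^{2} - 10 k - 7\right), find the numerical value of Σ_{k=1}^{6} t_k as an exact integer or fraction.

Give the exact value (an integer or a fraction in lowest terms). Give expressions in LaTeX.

Step 1: r(k) = 2*(-3*k**3 - 18*k**2 - 37*k - 29)/(3*k**3 + 9*k**2 + 10*k + 7).
Factor: A=-2; B=1; C=k**3 + 3*k**2 + 10*k/3 + 7/3.
f must satisfy (-2)·f(k+1) − (1)·f(k) = k**3 + 3*k**2 + 10*k/3 + 7/3.
Bound: deg f ≤ 3.
Coefficient equations give f(k) = -(k**3 + k**2 + 1)/3.
Then R = B(k−1)f/C = -(k**3 + k**2 + 1)/(3*k**3 + 9*k**2 + 10*k + 7), so s_k = R(k)·t_k = (-2)**k*(k**3 + k**2 + 1).
Verify: (-2)**k*(-3*k**3 - 9*k**2 - 10*k - 7) matches t_k.
Telescoping: Σ = s_(7) − s_(1) = -50304 − (-6) = -50298.

Σ = -50298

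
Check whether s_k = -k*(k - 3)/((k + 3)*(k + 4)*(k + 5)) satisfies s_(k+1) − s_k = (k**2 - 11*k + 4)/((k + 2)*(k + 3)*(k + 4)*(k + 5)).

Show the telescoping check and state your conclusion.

s_(k+1) = -(k - 2)*(k + 1)/((k + 4)*(k + 5)*(k + 6))
s_(k+1) − s_k = (k**2 - 13*k + 6)/(k**4 + 18*k**3 + 119*k**2 + 342*k + 360)
(s_(k+1) − s_k) − t_k = 6*(-k**2 + 7*k - 2)/(k**5 + 20*k**4 + 155*k**3 + 580*k**2 + 1044*k + 720)

Invalid: residual 6*(-k**2 + 7*k - 2)/(k**5 + 20*k**4 + 155*k**3 + 580*k**2 + 1044*k + 720) ≠ 0.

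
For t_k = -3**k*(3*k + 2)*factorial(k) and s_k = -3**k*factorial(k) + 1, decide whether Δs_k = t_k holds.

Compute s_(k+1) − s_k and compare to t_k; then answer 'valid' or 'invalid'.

valid (s_(k+1) − s_k reduces to t_k)

s_(k+1) = -3**(k + 1)*factorial(k + 1) + 1
s_(k+1) − s_k = -3**k*(3*k + 2)*factorial(k)
(s_(k+1) − s_k) − t_k = 0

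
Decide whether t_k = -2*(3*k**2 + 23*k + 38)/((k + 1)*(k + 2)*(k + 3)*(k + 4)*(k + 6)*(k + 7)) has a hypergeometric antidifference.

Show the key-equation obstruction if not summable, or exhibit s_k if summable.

The ratio is (k + 1)*(k + 6)*(23*k + 3*(k + 1)**2 + 61)/((k + 5)*(k + 8)*(3*k**2 + 23*k + 38)).
A = k + 1, B = k + 8, C = k**3 + 38*k**2/3 + 51*k + 190/3.
Solve (k + 1)·f(k+1) − (k + 7)·f(k) = k**3 + 38*k**2/3 + 51*k + 190/3.
Bound: deg f ≤ 6.
Coefficient equations give f(k) = k*(k + 2)*(k + 4)*(k + 5)*(k**2 + 10*k + 27)/54.
R(k) = B(k−1)·f(k)/C(k) = k*(k + 2)*(k + 4)*(k + 7)*(k**2 + 10*k + 27)/(18*(3*k**2 + 23*k + 38)); s_k = R·t_k = k*(-k**2 - 10*k - 27)/(9*(k**3 + 10*k**2 + 27*k + 18)).
Verify: 2*(-3*k**2 - 23*k - 38)/(k**6 + 23*k**5 + 207*k**4 + 925*k**3 + 2144*k**2 + 2412*k + 1008) matches t_k.

Yes. s_k = k*(-k**2 - 10*k - 27)/(9*(k**3 + 10*k**2 + 27*k + 18)).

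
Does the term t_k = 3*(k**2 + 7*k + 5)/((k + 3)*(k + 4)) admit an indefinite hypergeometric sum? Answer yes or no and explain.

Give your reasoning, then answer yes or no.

Step 1: r(k) = (k + 3)*(7*k + (k + 1)**2 + 12)/((k + 5)*(k**2 + 7*k + 5)).
Take A(k)=k + 3, B(k)=k + 5, C(k)=k**2 + 7*k + 5.
Solve (k + 3)·f(k+1) − (k + 4)·f(k) = k**2 + 7*k + 5.
Degrees (1,1,2) ⇒ d ≤ 2.
Coefficient equations give f(k) = k*(3*k + 2)/3.
Get s_k = R·t_k = k*(3*k + 2)/(k + 3) with R(k) = B(k−1)f(k)/C(k) = k*(k + 4)*(3*k + 2)/(3*(k**2 + 7*k + 5)).
Check: Δs_k = 3*(k**2 + 7*k + 5)/(k**2 + 7*k + 12). ✓

Yes. s_k = k*(3*k + 2)/(k + 3).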